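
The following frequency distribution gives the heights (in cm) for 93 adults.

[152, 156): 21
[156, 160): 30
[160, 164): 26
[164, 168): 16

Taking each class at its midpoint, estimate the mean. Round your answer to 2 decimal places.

159.59

Midpoints: 154, 158, 162, 166
Σfm = 21×154 + 30×158 + 26×162 + 16×166 = 14842
n = Σf = 93
Mean = 14842 / 93 = 159.5914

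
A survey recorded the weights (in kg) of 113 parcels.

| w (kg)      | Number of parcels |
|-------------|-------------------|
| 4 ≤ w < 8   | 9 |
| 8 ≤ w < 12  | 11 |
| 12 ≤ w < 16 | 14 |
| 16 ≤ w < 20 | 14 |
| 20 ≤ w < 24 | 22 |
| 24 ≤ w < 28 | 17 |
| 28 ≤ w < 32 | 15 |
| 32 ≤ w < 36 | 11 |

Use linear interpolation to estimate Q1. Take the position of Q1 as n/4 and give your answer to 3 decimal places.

14.357

Cumulative frequencies: 9, 20, 34, 48, 70, 87, 102, 113
n = 113; position = n/4 = 28.25.
This falls in the class 12 ≤ w < 16: L = 12, F = 20, f = 14, h = 4.
Lower quartile ≈ 12 + ((28.25 − 20) / 14) × 4 = 14.3571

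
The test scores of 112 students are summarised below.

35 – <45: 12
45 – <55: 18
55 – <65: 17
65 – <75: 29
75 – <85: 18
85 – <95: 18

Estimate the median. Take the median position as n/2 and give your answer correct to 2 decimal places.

Cumulative frequencies: 12, 30, 47, 76, 94, 112
n = 112; position = n/2 = 56.
This falls in the class 65 – <75: L = 65, F = 47, f = 29, h = 10.
Median ≈ 65 + ((56 − 47) / 29) × 10 = 68.1034

68.10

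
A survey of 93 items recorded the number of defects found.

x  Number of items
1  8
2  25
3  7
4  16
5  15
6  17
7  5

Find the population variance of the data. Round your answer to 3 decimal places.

3.268

Values: 1, 2, 3, 4, 5, 6, 7
n = 93, Σfx = 355, mean = 3.8172
Σfx² = 1659
Σf(x − x̄)² = Σfx² − (Σfx)²/n = 1659 − 355²/93 = 303.8925
Population variance = 303.8925 / 93 = 3.2677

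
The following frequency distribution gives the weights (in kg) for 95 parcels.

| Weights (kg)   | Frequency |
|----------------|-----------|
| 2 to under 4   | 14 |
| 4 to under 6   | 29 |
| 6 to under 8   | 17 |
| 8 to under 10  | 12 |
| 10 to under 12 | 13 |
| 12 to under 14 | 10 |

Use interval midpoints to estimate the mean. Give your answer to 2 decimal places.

Midpoints: 3, 5, 7, 9, 11, 13
Σfm = 14×3 + 29×5 + 17×7 + 12×9 + 13×11 + 10×13 = 687
n = Σf = 95
Mean = 687 / 95 = 7.2316

7.23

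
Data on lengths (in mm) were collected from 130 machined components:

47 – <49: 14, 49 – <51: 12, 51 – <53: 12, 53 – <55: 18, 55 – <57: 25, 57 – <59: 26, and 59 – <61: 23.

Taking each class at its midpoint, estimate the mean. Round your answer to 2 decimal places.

55.05

Midpoints: 48, 50, 52, 54, 56, 58, 60
Σfm = 14×48 + 12×50 + 12×52 + 18×54 + 25×56 + 26×58 + 23×60 = 7156
n = Σf = 130
Mean = 7156 / 130 = 55.0462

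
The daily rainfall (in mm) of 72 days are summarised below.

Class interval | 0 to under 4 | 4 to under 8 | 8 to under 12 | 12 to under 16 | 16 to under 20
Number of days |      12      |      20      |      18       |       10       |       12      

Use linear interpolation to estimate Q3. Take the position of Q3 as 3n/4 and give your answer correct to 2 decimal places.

13.60

Cumulative frequencies: 12, 32, 50, 60, 72
n = 72; position = 3n/4 = 54.
This falls in the class 12 to under 16: L = 12, F = 50, f = 10, h = 4.
Upper quartile ≈ 12 + ((54 − 50) / 10) × 4 = 13.6000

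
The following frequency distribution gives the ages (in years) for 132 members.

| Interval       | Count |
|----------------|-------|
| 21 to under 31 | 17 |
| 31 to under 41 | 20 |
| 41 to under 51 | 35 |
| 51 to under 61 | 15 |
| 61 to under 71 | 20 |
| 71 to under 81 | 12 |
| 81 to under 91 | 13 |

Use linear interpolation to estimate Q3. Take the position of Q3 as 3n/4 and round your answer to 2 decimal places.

Cumulative frequencies: 17, 37, 72, 87, 107, 119, 132
n = 132; position = 3n/4 = 99.
This falls in the class 61 to under 71: L = 61, F = 87, f = 20, h = 10.
Upper quartile ≈ 61 + ((99 − 87) / 20) × 10 = 67.0000

67.00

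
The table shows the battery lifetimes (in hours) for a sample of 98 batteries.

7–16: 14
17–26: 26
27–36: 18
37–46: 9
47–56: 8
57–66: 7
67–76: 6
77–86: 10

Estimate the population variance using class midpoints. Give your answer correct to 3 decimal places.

497.501

Midpoints: 11.5, 21.5, 31.5, 41.5, 51.5, 61.5, 71.5, 81.5
n = 98, Σfm = 3747, mean = 38.2347
Σfm² = 192020.5
Σf(m − x̄)² = Σfm² − (Σfm)²/n = 192020.5 − 3747²/98 = 48755.1020
Population variance = 48755.1020 / 98 = 497.5010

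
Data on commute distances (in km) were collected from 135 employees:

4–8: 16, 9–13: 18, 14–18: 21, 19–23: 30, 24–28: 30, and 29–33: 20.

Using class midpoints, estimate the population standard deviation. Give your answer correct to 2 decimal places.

Midpoints: 6, 11, 16, 21, 26, 31
n = 135, Σfm = 2660, mean = 19.7037
Σfm² = 60860
Σf(m − x̄)² = Σfm² − (Σfm)²/n = 60860 − 2660²/135 = 8448.1481
Population variance = 8448.1481 / 135 = 62.5789
Standard deviation = √62.5789 = 7.9107

7.91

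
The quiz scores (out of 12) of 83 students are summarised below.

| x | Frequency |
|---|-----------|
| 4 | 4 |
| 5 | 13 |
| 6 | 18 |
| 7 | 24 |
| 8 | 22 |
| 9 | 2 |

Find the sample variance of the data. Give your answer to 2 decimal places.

Values: 4, 5, 6, 7, 8, 9
n = 83, Σfx = 551, mean = 6.6386
Σfx² = 3783
Σf(x − x̄)² = Σfx² − (Σfx)²/n = 3783 − 551²/83 = 125.1566
Sample variance = 125.1566 / 82 = 1.5263

1.53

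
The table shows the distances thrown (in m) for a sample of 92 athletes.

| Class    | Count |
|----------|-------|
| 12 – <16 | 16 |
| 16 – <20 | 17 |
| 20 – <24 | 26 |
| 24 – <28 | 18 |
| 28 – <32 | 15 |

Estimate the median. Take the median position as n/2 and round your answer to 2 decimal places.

22.00

Cumulative frequencies: 16, 33, 59, 77, 92
n = 92; position = n/2 = 46.
This falls in the class 20 – <24: L = 20, F = 33, f = 26, h = 4.
Median ≈ 20 + ((46 − 33) / 26) × 4 = 22.0000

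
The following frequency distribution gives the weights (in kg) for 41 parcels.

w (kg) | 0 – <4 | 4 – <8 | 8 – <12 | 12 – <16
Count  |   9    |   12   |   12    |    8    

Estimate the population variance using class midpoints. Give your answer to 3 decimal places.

17.247

Midpoints: 2, 6, 10, 14
n = 41, Σfm = 322, mean = 7.8537
Σfm² = 3236
Σf(m − x̄)² = Σfm² − (Σfm)²/n = 3236 − 322²/41 = 707.1220
Population variance = 707.1220 / 41 = 17.2469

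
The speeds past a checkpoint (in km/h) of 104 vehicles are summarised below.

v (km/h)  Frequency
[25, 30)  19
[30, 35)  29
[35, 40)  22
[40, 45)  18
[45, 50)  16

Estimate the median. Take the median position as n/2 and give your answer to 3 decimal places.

35.909

Cumulative frequencies: 19, 48, 70, 88, 104
n = 104; position = n/2 = 52.
This falls in the class [35, 40): L = 35, F = 48, f = 22, h = 5.
Median ≈ 35 + ((52 − 48) / 22) × 5 = 35.9091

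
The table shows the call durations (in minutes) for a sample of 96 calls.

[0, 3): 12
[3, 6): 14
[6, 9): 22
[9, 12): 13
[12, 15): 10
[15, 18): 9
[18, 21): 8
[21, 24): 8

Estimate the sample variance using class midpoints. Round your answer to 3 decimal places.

40.922

Midpoints: 1.5, 4.5, 7.5, 10.5, 13.5, 16.5, 19.5, 22.5
n = 96, Σfm = 1002, mean = 10.4375
Σfm² = 14346
Σf(m − x̄)² = Σfm² − (Σfm)²/n = 14346 − 1002²/96 = 3887.6250
Sample variance = 3887.6250 / 95 = 40.9224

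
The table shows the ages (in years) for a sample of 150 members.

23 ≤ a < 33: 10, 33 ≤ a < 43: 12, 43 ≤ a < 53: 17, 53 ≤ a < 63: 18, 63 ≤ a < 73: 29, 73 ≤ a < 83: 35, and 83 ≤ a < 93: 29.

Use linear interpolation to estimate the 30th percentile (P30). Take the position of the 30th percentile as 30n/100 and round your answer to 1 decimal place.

56.3

Cumulative frequencies: 10, 22, 39, 57, 86, 121, 150
n = 150; position = 30n/100 = 45.
This falls in the class 53 ≤ a < 63: L = 53, F = 39, f = 18, h = 10.
30th percentile ≈ 53 + ((45 − 39) / 18) × 10 = 56.3333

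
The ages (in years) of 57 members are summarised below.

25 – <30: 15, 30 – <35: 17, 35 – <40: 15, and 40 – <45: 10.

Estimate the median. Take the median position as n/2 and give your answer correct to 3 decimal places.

33.971

Cumulative frequencies: 15, 32, 47, 57
n = 57; position = n/2 = 28.5.
This falls in the class 30 – <35: L = 30, F = 15, f = 17, h = 5.
Median ≈ 30 + ((28.5 − 15) / 17) × 5 = 33.9706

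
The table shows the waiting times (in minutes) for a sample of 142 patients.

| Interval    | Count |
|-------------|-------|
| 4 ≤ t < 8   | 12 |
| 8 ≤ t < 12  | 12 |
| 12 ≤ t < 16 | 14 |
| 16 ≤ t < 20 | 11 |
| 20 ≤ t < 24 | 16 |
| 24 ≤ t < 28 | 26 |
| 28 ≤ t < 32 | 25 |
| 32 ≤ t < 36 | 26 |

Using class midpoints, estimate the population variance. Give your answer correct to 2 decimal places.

Midpoints: 6, 10, 14, 18, 22, 26, 30, 34
n = 142, Σfm = 3248, mean = 22.8732
Σfm² = 85816
Σf(m − x̄)² = Σfm² − (Σfm)²/n = 85816 − 3248²/142 = 11523.7183
Population variance = 11523.7183 / 142 = 81.1529

81.15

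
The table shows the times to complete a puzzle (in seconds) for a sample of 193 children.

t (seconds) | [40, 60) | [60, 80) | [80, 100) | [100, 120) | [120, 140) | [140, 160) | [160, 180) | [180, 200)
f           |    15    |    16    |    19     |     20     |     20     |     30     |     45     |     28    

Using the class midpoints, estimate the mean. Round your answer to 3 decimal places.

Midpoints: 50, 70, 90, 110, 130, 150, 170, 190
Σfm = 15×50 + 16×70 + 19×90 + 20×110 + 20×130 + 30×150 + 45×170 + 28×190 = 25850
n = Σf = 193
Mean = 25850 / 193 = 133.9378

133.938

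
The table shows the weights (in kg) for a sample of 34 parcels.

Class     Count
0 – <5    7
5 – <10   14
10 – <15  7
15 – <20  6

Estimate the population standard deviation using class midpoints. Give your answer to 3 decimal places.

Midpoints: 2.5, 7.5, 12.5, 17.5
n = 34, Σfm = 315, mean = 9.2647
Σfm² = 3762.5
Σf(m − x̄)² = Σfm² − (Σfm)²/n = 3762.5 − 315²/34 = 844.1176
Population variance = 844.1176 / 34 = 24.8270
Standard deviation = √24.8270 = 4.9827

4.983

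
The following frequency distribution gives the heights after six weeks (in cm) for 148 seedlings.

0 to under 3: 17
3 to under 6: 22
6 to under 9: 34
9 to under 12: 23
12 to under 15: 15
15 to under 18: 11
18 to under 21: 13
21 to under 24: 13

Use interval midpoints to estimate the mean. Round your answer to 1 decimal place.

Midpoints: 1.5, 4.5, 7.5, 10.5, 13.5, 16.5, 19.5, 22.5
Σfm = 17×1.5 + 22×4.5 + 34×7.5 + 23×10.5 + 15×13.5 + 11×16.5 + 13×19.5 + 13×22.5 = 1551
n = Σf = 148
Mean = 1551 / 148 = 10.4797

10.5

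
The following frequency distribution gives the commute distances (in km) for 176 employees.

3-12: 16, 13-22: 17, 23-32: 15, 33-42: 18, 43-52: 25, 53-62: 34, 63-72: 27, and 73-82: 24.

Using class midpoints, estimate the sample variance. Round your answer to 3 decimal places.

Midpoints: 7.5, 17.5, 27.5, 37.5, 47.5, 57.5, 67.5, 77.5
n = 176, Σfm = 8330, mean = 47.3295
Σfm² = 478750
Σf(m − x̄)² = Σfm² − (Σfm)²/n = 478750 − 8330²/176 = 84494.8864
Sample variance = 84494.8864 / 175 = 482.8279

482.828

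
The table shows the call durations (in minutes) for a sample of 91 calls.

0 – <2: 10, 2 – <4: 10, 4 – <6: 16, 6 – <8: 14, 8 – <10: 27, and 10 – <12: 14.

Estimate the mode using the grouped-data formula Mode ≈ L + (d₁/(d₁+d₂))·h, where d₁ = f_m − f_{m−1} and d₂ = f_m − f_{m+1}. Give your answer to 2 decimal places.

Modal class: 8 – <10 (highest frequency 27).
d₁ = 27 − 14 = 13, d₂ = 27 − 14 = 13
Mode ≈ 8 + (13/(13+13)) × 2 = 8 + 1.0000 = 9.0000

9.00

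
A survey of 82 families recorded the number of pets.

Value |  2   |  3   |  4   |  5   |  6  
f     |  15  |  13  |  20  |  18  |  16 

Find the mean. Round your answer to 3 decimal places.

Values: 2, 3, 4, 5, 6
Σfx = 15×2 + 13×3 + 20×4 + 18×5 + 16×6 = 335
n = Σf = 82
Mean = 335 / 82 = 4.0854

4.085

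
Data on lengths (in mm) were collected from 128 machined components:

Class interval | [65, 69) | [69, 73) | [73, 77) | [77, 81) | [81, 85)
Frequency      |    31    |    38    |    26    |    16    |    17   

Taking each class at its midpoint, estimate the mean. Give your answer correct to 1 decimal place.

73.4

Midpoints: 67, 71, 75, 79, 83
Σfm = 31×67 + 38×71 + 26×75 + 16×79 + 17×83 = 9400
n = Σf = 128
Mean = 9400 / 128 = 73.4375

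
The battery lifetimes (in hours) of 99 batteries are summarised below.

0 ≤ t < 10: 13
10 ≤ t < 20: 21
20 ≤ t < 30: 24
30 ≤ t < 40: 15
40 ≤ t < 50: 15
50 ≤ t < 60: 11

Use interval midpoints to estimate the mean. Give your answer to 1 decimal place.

28.1

Midpoints: 5, 15, 25, 35, 45, 55
Σfm = 13×5 + 21×15 + 24×25 + 15×35 + 15×45 + 11×55 = 2785
n = Σf = 99
Mean = 2785 / 99 = 28.1313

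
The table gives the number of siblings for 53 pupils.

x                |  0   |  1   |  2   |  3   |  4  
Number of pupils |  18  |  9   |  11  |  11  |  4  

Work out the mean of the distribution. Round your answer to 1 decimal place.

1.5

Values: 0, 1, 2, 3, 4
Σfx = 18×0 + 9×1 + 11×2 + 11×3 + 4×4 = 80
n = Σf = 53
Mean = 80 / 53 = 1.5094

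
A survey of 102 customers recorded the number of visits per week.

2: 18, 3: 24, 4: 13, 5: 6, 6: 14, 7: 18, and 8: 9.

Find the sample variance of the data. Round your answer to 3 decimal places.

Values: 2, 3, 4, 5, 6, 7, 8
n = 102, Σfx = 472, mean = 4.6275
Σfx² = 2608
Σf(x − x̄)² = Σfx² − (Σfx)²/n = 2608 − 472²/102 = 423.8431
Sample variance = 423.8431 / 101 = 4.1965

4.196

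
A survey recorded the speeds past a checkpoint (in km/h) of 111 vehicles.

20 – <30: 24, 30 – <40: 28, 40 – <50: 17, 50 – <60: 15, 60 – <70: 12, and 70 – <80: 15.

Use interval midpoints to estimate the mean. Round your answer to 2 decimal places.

45.72

Midpoints: 25, 35, 45, 55, 65, 75
Σfm = 24×25 + 28×35 + 17×45 + 15×55 + 12×65 + 15×75 = 5075
n = Σf = 111
Mean = 5075 / 111 = 45.7207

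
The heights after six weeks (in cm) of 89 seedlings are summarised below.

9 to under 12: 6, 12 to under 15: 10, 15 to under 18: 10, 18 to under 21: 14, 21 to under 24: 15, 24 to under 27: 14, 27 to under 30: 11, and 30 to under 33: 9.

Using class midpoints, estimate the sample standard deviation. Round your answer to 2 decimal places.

Midpoints: 10.5, 13.5, 16.5, 19.5, 22.5, 25.5, 28.5, 31.5
n = 89, Σfm = 1927.5, mean = 21.6573
Σfm² = 45092.25
Σf(m − x̄)² = Σfm² − (Σfm)²/n = 45092.25 − 1927.5²/89 = 3347.7978
Sample variance = 3347.7978 / 88 = 38.0432
Standard deviation = √38.0432 = 6.1679

6.17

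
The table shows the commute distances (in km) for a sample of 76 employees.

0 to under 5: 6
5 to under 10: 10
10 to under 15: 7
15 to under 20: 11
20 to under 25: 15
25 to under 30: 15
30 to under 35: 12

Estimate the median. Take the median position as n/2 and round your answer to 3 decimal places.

21.333

Cumulative frequencies: 6, 16, 23, 34, 49, 64, 76
n = 76; position = n/2 = 38.
This falls in the class 20 to under 25: L = 20, F = 34, f = 15, h = 5.
Median ≈ 20 + ((38 − 34) / 15) × 5 = 21.3333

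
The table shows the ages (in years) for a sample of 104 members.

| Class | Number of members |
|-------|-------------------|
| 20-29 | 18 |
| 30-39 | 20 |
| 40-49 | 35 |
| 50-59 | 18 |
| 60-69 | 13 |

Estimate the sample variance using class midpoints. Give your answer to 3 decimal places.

Midpoints: 24.5, 34.5, 44.5, 54.5, 64.5
n = 104, Σfm = 4508, mean = 43.3462
Σfm² = 211466
Σf(m − x̄)² = Σfm² − (Σfm)²/n = 211466 − 4508²/104 = 16061.5385
Sample variance = 16061.5385 / 103 = 155.9373

155.937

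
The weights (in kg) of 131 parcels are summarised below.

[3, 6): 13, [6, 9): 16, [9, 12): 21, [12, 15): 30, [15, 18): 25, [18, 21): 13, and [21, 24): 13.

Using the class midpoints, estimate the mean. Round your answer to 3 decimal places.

Midpoints: 4.5, 7.5, 10.5, 13.5, 16.5, 19.5, 22.5
Σfm = 13×4.5 + 16×7.5 + 21×10.5 + 30×13.5 + 25×16.5 + 13×19.5 + 13×22.5 = 1762.5
n = Σf = 131
Mean = 1762.5 / 131 = 13.4542

13.454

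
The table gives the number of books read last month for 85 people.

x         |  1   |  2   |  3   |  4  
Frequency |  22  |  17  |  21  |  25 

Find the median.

Cumulative frequencies: 22, 39, 60, 85
n = 85, so the median is the value in position (n+1)/2 = 43.
Position 43 falls at value 3.

3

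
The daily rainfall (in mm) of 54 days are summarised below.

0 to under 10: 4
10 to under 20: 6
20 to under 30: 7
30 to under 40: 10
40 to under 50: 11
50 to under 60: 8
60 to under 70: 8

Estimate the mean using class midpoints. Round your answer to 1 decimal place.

38.7

Midpoints: 5, 15, 25, 35, 45, 55, 65
Σfm = 4×5 + 6×15 + 7×25 + 10×35 + 11×45 + 8×55 + 8×65 = 2090
n = Σf = 54
Mean = 2090 / 54 = 38.7037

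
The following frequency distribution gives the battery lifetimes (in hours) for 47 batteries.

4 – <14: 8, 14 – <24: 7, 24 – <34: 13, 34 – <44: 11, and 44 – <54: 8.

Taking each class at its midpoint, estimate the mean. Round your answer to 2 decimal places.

Midpoints: 9, 19, 29, 39, 49
Σfm = 8×9 + 7×19 + 13×29 + 11×39 + 8×49 = 1403
n = Σf = 47
Mean = 1403 / 47 = 29.8511

29.85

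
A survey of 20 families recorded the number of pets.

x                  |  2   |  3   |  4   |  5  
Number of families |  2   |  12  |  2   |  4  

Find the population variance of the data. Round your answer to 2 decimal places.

Values: 2, 3, 4, 5
n = 20, Σfx = 68, mean = 3.4000
Σfx² = 248
Σf(x − x̄)² = Σfx² − (Σfx)²/n = 248 − 68²/20 = 16.8000
Population variance = 16.8000 / 20 = 0.8400

0.84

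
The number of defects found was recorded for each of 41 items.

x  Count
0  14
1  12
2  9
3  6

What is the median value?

Cumulative frequencies: 14, 26, 35, 41
n = 41, so the median is the value in position (n+1)/2 = 21.
Position 21 falls at value 1.

1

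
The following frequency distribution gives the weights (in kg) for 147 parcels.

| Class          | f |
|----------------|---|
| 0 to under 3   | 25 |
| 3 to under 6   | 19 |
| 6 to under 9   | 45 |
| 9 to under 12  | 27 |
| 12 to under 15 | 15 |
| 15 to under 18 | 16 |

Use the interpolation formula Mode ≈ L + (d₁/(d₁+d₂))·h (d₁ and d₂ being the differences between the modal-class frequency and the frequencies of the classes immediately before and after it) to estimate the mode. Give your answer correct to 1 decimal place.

Modal class: 6 to under 9 (highest frequency 45).
d₁ = 45 − 19 = 26, d₂ = 45 − 27 = 18
Mode ≈ 6 + (26/(26+18)) × 3 = 6 + 1.7727 = 7.7727

7.8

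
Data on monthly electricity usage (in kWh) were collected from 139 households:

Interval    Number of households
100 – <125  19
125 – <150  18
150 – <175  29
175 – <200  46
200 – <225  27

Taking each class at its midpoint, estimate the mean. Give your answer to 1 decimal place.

Midpoints: 112.5, 137.5, 162.5, 187.5, 212.5
Σfm = 19×112.5 + 18×137.5 + 29×162.5 + 46×187.5 + 27×212.5 = 23687.5
n = Σf = 139
Mean = 23687.5 / 139 = 170.4137

170.4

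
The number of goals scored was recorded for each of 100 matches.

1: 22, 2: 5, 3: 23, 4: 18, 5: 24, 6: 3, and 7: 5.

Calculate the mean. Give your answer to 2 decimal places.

Values: 1, 2, 3, 4, 5, 6, 7
Σfx = 22×1 + 5×2 + 23×3 + 18×4 + 24×5 + 3×6 + 5×7 = 346
n = Σf = 100
Mean = 346 / 100 = 3.4600

3.46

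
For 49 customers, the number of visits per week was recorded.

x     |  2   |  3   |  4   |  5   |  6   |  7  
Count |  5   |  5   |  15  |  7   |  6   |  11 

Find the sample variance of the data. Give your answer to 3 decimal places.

Values: 2, 3, 4, 5, 6, 7
n = 49, Σfx = 233, mean = 4.7551
Σfx² = 1235
Σf(x − x̄)² = Σfx² − (Σfx)²/n = 1235 − 233²/49 = 127.0612
Sample variance = 127.0612 / 48 = 2.6471

2.647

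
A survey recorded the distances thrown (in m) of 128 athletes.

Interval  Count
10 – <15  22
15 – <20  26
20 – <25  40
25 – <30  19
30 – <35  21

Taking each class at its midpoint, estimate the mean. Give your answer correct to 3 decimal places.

Midpoints: 12.5, 17.5, 22.5, 27.5, 32.5
Σfm = 22×12.5 + 26×17.5 + 40×22.5 + 19×27.5 + 21×32.5 = 2835
n = Σf = 128
Mean = 2835 / 128 = 22.1484

22.148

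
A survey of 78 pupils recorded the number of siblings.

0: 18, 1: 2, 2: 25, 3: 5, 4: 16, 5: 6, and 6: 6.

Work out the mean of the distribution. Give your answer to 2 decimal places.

2.53

Values: 0, 1, 2, 3, 4, 5, 6
Σfx = 18×0 + 2×1 + 25×2 + 5×3 + 16×4 + 6×5 + 6×6 = 197
n = Σf = 78
Mean = 197 / 78 = 2.5256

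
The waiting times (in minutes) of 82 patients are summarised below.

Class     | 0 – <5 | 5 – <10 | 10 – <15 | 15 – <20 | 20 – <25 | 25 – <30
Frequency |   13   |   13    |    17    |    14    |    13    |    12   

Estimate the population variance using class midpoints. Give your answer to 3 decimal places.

67.776

Midpoints: 2.5, 7.5, 12.5, 17.5, 22.5, 27.5
n = 82, Σfm = 1210, mean = 14.7561
Σfm² = 23412.5
Σf(m − x̄)² = Σfm² − (Σfm)²/n = 23412.5 − 1210²/82 = 5557.6220
Population variance = 5557.6220 / 82 = 67.7759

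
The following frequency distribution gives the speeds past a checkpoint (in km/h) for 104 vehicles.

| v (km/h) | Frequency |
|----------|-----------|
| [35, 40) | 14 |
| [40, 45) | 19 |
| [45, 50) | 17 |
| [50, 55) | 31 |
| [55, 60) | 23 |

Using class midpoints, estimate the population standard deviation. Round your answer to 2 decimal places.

Midpoints: 37.5, 42.5, 47.5, 52.5, 57.5
n = 104, Σfm = 5090, mean = 48.9423
Σfm² = 253850
Σf(m − x̄)² = Σfm² − (Σfm)²/n = 253850 − 5090²/104 = 4733.6538
Population variance = 4733.6538 / 104 = 45.5159
Standard deviation = √45.5159 = 6.7465

6.75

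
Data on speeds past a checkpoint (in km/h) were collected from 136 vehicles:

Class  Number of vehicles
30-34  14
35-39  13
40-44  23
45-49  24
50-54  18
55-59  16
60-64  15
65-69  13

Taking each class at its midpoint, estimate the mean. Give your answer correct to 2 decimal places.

49.06

Midpoints: 32, 37, 42, 47, 52, 57, 62, 67
Σfm = 14×32 + 13×37 + 23×42 + 24×47 + 18×52 + 16×57 + 15×62 + 13×67 = 6672
n = Σf = 136
Mean = 6672 / 136 = 49.0588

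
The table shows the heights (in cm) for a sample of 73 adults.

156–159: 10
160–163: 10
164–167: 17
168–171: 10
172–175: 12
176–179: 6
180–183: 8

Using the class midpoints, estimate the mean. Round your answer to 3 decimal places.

Midpoints: 157.5, 161.5, 165.5, 169.5, 173.5, 177.5, 181.5
Σfm = 10×157.5 + 10×161.5 + 17×165.5 + 10×169.5 + 12×173.5 + 6×177.5 + 8×181.5 = 12297.5
n = Σf = 73
Mean = 12297.5 / 73 = 168.4589

168.459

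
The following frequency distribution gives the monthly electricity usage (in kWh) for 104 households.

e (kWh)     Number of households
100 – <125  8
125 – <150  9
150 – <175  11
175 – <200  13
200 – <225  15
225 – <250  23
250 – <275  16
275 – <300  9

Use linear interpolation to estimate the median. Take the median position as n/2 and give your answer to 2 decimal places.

Cumulative frequencies: 8, 17, 28, 41, 56, 79, 95, 104
n = 104; position = n/2 = 52.
This falls in the class 200 – <225: L = 200, F = 41, f = 15, h = 25.
Median ≈ 200 + ((52 − 41) / 15) × 25 = 218.3333

218.33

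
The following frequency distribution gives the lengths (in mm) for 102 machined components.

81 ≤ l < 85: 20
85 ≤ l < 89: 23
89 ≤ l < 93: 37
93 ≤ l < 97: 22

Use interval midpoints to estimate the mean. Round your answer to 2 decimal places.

Midpoints: 83, 87, 91, 95
Σfm = 20×83 + 23×87 + 37×91 + 22×95 = 9118
n = Σf = 102
Mean = 9118 / 102 = 89.3922

89.39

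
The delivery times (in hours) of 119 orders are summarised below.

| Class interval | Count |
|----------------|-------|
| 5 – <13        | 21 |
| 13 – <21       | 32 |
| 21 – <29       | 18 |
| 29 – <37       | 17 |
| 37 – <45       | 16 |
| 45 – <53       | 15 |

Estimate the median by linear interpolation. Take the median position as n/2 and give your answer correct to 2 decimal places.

23.89

Cumulative frequencies: 21, 53, 71, 88, 104, 119
n = 119; position = n/2 = 59.5.
This falls in the class 21 – <29: L = 21, F = 53, f = 18, h = 8.
Median ≈ 21 + ((59.5 − 53) / 18) × 8 = 23.8889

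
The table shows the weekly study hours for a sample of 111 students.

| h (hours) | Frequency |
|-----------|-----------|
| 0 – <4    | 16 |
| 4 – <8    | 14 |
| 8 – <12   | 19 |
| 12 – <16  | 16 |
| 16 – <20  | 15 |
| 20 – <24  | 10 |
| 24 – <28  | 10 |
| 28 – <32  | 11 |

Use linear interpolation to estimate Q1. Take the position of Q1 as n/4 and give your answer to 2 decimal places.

Cumulative frequencies: 16, 30, 49, 65, 80, 90, 100, 111
n = 111; position = n/4 = 27.75.
This falls in the class 4 – <8: L = 4, F = 16, f = 14, h = 4.
Lower quartile ≈ 4 + ((27.75 − 16) / 14) × 4 = 7.3571

7.36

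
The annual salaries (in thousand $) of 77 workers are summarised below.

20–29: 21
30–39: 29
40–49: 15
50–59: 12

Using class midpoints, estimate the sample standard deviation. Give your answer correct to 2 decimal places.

10.25

Midpoints: 24.5, 34.5, 44.5, 54.5
n = 77, Σfm = 2836.5, mean = 36.8377
Σfm² = 112469.25
Σf(m − x̄)² = Σfm² − (Σfm)²/n = 112469.25 − 2836.5²/77 = 7979.2208
Sample variance = 7979.2208 / 76 = 104.9897
Standard deviation = √104.9897 = 10.2465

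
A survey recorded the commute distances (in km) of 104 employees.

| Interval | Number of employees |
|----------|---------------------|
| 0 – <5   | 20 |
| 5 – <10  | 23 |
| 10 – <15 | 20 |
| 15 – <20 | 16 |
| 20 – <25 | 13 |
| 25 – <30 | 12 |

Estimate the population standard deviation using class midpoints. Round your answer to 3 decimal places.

8.158

Midpoints: 2.5, 7.5, 12.5, 17.5, 22.5, 27.5
n = 104, Σfm = 1375, mean = 13.2212
Σfm² = 25100
Σf(m − x̄)² = Σfm² − (Σfm)²/n = 25100 − 1375²/104 = 6920.9135
Population variance = 6920.9135 / 104 = 66.5472
Standard deviation = √66.5472 = 8.1576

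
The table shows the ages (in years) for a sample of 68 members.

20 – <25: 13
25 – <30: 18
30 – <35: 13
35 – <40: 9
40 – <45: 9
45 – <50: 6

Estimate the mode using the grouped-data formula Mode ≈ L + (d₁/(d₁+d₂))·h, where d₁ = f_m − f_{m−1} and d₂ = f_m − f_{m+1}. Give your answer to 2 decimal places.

Modal class: 25 – <30 (highest frequency 18).
d₁ = 18 − 13 = 5, d₂ = 18 − 13 = 5
Mode ≈ 25 + (5/(5+5)) × 5 = 25 + 2.5000 = 27.5000

27.50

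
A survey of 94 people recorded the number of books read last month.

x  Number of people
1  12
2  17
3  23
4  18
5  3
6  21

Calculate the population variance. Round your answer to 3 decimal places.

Values: 1, 2, 3, 4, 5, 6
n = 94, Σfx = 328, mean = 3.4894
Σfx² = 1406
Σf(x − x̄)² = Σfx² − (Σfx)²/n = 1406 − 328²/94 = 261.4894
Population variance = 261.4894 / 94 = 2.7818

2.782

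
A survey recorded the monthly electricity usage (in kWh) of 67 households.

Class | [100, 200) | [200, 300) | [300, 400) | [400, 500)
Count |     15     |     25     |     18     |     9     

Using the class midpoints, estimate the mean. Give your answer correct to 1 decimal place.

Midpoints: 150, 250, 350, 450
Σfm = 15×150 + 25×250 + 18×350 + 9×450 = 18850
n = Σf = 67
Mean = 18850 / 67 = 281.3433

281.3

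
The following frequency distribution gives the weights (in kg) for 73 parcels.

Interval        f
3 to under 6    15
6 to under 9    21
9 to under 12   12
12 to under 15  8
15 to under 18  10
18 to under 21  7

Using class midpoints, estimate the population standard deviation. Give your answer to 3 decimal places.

4.865

Midpoints: 4.5, 7.5, 10.5, 13.5, 16.5, 19.5
n = 73, Σfm = 760.5, mean = 10.4178
Σfm² = 9650.25
Σf(m − x̄)² = Σfm² − (Σfm)²/n = 9650.25 − 760.5²/73 = 1727.5068
Population variance = 1727.5068 / 73 = 23.6645
Standard deviation = √23.6645 = 4.8646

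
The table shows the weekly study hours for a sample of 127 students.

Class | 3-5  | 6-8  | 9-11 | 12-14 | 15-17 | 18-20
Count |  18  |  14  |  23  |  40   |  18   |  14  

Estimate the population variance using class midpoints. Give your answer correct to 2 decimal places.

20.38

Midpoints: 4, 7, 10, 13, 16, 19
n = 127, Σfm = 1474, mean = 11.6063
Σfm² = 19696
Σf(m − x̄)² = Σfm² − (Σfm)²/n = 19696 − 1474²/127 = 2588.3150
Population variance = 2588.3150 / 127 = 20.3804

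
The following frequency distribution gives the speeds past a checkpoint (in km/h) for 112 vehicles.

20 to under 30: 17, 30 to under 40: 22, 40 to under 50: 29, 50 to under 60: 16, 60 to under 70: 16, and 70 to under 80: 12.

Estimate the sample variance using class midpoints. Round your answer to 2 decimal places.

244.14

Midpoints: 25, 35, 45, 55, 65, 75
n = 112, Σfm = 5320, mean = 47.5000
Σfm² = 279800
Σf(m − x̄)² = Σfm² − (Σfm)²/n = 279800 − 5320²/112 = 27100.0000
Sample variance = 27100.0000 / 111 = 244.1441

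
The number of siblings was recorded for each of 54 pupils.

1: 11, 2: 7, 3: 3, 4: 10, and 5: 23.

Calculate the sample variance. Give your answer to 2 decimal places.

2.63

Values: 1, 2, 3, 4, 5
n = 54, Σfx = 189, mean = 3.5000
Σfx² = 801
Σf(x − x̄)² = Σfx² − (Σfx)²/n = 801 − 189²/54 = 139.5000
Sample variance = 139.5000 / 53 = 2.6321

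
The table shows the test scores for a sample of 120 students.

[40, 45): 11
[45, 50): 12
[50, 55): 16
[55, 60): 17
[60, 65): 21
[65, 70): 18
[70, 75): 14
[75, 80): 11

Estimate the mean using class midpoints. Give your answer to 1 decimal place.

Midpoints: 42.5, 47.5, 52.5, 57.5, 62.5, 67.5, 72.5, 77.5
Σfm = 11×42.5 + 12×47.5 + 16×52.5 + 17×57.5 + 21×62.5 + 18×67.5 + 14×72.5 + 11×77.5 = 7250
n = Σf = 120
Mean = 7250 / 120 = 60.4167

60.4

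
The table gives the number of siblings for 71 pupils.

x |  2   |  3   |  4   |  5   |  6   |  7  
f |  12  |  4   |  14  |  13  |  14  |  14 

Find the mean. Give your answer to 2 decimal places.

Values: 2, 3, 4, 5, 6, 7
Σfx = 12×2 + 4×3 + 14×4 + 13×5 + 14×6 + 14×7 = 339
n = Σf = 71
Mean = 339 / 71 = 4.7746

4.77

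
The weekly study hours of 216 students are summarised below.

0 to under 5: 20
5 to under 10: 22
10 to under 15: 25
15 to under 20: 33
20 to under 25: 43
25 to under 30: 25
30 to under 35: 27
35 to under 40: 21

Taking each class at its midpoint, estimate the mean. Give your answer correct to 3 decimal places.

Midpoints: 2.5, 7.5, 12.5, 17.5, 22.5, 27.5, 32.5, 37.5
Σfm = 20×2.5 + 22×7.5 + 25×12.5 + 33×17.5 + 43×22.5 + 25×27.5 + 27×32.5 + 21×37.5 = 4425
n = Σf = 216
Mean = 4425 / 216 = 20.4861

20.486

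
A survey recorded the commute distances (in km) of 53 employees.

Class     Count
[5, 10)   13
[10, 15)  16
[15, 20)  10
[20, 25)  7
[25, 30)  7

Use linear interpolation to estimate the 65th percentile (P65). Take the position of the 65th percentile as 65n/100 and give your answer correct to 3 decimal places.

Cumulative frequencies: 13, 29, 39, 46, 53
n = 53; position = 65n/100 = 34.45.
This falls in the class [15, 20): L = 15, F = 29, f = 10, h = 5.
65th percentile ≈ 15 + ((34.45 − 29) / 10) × 5 = 17.7250

17.725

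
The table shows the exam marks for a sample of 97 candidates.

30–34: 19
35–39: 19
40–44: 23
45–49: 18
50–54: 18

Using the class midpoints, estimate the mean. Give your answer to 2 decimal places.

Midpoints: 32, 37, 42, 47, 52
Σfm = 19×32 + 19×37 + 23×42 + 18×47 + 18×52 = 4059
n = Σf = 97
Mean = 4059 / 97 = 41.8454

41.85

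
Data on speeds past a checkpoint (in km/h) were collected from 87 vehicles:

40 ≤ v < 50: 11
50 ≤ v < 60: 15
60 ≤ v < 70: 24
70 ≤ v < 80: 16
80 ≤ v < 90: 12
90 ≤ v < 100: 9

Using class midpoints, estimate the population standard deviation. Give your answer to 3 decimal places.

14.920

Midpoints: 45, 55, 65, 75, 85, 95
n = 87, Σfm = 5955, mean = 68.4483
Σfm² = 426975
Σf(m − x̄)² = Σfm² − (Σfm)²/n = 426975 − 5955²/87 = 19365.5172
Population variance = 19365.5172 / 87 = 222.5922
Standard deviation = √222.5922 = 14.9195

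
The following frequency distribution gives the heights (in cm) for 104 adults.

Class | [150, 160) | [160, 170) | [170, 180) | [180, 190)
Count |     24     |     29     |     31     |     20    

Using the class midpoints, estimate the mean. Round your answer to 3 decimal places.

Midpoints: 155, 165, 175, 185
Σfm = 24×155 + 29×165 + 31×175 + 20×185 = 17630
n = Σf = 104
Mean = 17630 / 104 = 169.5192

169.519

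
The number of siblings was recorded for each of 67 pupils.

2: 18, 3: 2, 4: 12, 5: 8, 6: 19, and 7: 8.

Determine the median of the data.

5

Cumulative frequencies: 18, 20, 32, 40, 59, 67
n = 67, so the median is the value in position (n+1)/2 = 34.
Position 34 falls at value 5.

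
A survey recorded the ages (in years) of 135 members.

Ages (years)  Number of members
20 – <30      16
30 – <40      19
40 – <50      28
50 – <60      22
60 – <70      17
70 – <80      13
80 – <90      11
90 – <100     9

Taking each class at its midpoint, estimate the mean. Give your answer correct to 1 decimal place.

Midpoints: 25, 35, 45, 55, 65, 75, 85, 95
Σfm = 16×25 + 19×35 + 28×45 + 22×55 + 17×65 + 13×75 + 11×85 + 9×95 = 7405
n = Σf = 135
Mean = 7405 / 135 = 54.8519

54.9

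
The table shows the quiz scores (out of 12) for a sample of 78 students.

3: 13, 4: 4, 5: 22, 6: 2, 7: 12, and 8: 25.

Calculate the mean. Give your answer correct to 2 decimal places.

5.91

Values: 3, 4, 5, 6, 7, 8
Σfx = 13×3 + 4×4 + 22×5 + 2×6 + 12×7 + 25×8 = 461
n = Σf = 78
Mean = 461 / 78 = 5.9103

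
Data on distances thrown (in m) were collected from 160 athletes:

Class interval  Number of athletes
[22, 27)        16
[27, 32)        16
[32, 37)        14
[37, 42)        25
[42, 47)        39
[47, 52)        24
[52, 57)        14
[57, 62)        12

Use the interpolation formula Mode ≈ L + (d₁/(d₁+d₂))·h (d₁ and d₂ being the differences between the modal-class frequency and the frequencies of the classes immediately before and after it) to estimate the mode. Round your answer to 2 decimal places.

Modal class: [42, 47) (highest frequency 39).
d₁ = 39 − 25 = 14, d₂ = 39 − 24 = 15
Mode ≈ 42 + (14/(14+15)) × 5 = 42 + 2.4138 = 44.4138

44.41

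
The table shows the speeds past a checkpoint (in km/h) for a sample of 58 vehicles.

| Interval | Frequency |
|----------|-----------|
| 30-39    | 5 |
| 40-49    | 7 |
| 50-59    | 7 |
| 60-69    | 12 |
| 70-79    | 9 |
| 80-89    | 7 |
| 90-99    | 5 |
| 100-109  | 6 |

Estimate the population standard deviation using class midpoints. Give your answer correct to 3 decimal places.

Midpoints: 34.5, 44.5, 54.5, 64.5, 74.5, 84.5, 94.5, 104.5
n = 58, Σfm = 4001, mean = 68.9828
Σfm² = 300634.5
Σf(m − x̄)² = Σfm² − (Σfm)²/n = 300634.5 − 4001²/58 = 24634.4828
Population variance = 24634.4828 / 58 = 424.7325
Standard deviation = √424.7325 = 20.6090

20.609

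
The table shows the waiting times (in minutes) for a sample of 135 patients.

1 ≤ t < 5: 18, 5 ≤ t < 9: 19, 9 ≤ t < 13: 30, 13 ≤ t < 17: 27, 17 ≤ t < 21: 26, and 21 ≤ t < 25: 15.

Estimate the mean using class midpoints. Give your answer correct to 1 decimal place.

Midpoints: 3, 7, 11, 15, 19, 23
Σfm = 18×3 + 19×7 + 30×11 + 27×15 + 26×19 + 15×23 = 1761
n = Σf = 135
Mean = 1761 / 135 = 13.0444

13.0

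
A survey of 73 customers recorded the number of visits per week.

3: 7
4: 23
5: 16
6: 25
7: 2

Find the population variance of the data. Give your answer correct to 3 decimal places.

Values: 3, 4, 5, 6, 7
n = 73, Σfx = 357, mean = 4.8904
Σfx² = 1829
Σf(x − x̄)² = Σfx² − (Σfx)²/n = 1829 − 357²/73 = 83.1233
Population variance = 83.1233 / 73 = 1.1387

1.139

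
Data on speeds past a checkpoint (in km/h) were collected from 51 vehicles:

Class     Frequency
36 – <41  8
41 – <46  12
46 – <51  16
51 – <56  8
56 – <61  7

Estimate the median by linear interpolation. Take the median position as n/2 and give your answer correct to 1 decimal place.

47.7

Cumulative frequencies: 8, 20, 36, 44, 51
n = 51; position = n/2 = 25.5.
This falls in the class 46 – <51: L = 46, F = 20, f = 16, h = 5.
Median ≈ 46 + ((25.5 − 20) / 16) × 5 = 47.7188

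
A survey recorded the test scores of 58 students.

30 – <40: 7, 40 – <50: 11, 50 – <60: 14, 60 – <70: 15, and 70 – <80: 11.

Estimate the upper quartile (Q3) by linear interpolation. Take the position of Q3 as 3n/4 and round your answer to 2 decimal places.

Cumulative frequencies: 7, 18, 32, 47, 58
n = 58; position = 3n/4 = 43.5.
This falls in the class 60 – <70: L = 60, F = 32, f = 15, h = 10.
Upper quartile ≈ 60 + ((43.5 − 32) / 15) × 10 = 67.6667

67.67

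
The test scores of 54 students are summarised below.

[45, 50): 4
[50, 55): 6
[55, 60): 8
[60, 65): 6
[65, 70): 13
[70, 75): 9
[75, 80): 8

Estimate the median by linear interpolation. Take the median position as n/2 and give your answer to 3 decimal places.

66.154

Cumulative frequencies: 4, 10, 18, 24, 37, 46, 54
n = 54; position = n/2 = 27.
This falls in the class [65, 70): L = 65, F = 24, f = 13, h = 5.
Median ≈ 65 + ((27 − 24) / 13) × 5 = 66.1538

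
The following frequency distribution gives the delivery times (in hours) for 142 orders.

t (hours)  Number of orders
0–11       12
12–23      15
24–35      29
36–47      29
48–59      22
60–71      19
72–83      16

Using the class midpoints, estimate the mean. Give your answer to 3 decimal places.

Midpoints: 5.5, 17.5, 29.5, 41.5, 53.5, 65.5, 77.5
Σfm = 12×5.5 + 15×17.5 + 29×29.5 + 29×41.5 + 22×53.5 + 19×65.5 + 16×77.5 = 6049
n = Σf = 142
Mean = 6049 / 142 = 42.5986

42.599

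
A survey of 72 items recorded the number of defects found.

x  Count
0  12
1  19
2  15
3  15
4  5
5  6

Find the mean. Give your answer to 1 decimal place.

2.0

Values: 0, 1, 2, 3, 4, 5
Σfx = 12×0 + 19×1 + 15×2 + 15×3 + 5×4 + 6×5 = 144
n = Σf = 72
Mean = 144 / 72 = 2.0000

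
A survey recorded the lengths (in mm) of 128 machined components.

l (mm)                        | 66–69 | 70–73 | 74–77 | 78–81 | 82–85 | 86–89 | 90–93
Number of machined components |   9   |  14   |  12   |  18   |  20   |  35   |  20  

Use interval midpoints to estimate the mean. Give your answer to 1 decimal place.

82.1

Midpoints: 67.5, 71.5, 75.5, 79.5, 83.5, 87.5, 91.5
Σfm = 9×67.5 + 14×71.5 + 12×75.5 + 18×79.5 + 20×83.5 + 35×87.5 + 20×91.5 = 10508
n = Σf = 128
Mean = 10508 / 128 = 82.0938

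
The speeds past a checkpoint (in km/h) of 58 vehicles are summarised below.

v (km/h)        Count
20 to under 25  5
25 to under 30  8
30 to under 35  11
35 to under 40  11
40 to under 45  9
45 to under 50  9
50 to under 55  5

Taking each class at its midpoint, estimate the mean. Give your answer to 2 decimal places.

Midpoints: 22.5, 27.5, 32.5, 37.5, 42.5, 47.5, 52.5
Σfm = 5×22.5 + 8×27.5 + 11×32.5 + 11×37.5 + 9×42.5 + 9×47.5 + 5×52.5 = 2175
n = Σf = 58
Mean = 2175 / 58 = 37.5000

37.50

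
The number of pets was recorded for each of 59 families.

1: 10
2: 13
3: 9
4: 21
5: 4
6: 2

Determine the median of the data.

3

Cumulative frequencies: 10, 23, 32, 53, 57, 59
n = 59, so the median is the value in position (n+1)/2 = 30.
Position 30 falls at value 3.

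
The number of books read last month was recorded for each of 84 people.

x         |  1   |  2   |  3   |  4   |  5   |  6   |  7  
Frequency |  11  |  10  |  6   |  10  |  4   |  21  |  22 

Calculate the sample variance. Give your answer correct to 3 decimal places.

Values: 1, 2, 3, 4, 5, 6, 7
n = 84, Σfx = 389, mean = 4.6310
Σfx² = 2199
Σf(x − x̄)² = Σfx² − (Σfx)²/n = 2199 − 389²/84 = 397.5595
Sample variance = 397.5595 / 83 = 4.7899

4.790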